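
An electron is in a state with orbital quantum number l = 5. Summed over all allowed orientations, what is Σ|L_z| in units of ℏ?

Σ|L_z| = 30 ℏ

The allowed m_l values are -5, -4, -3, -2, -1, 0, 1, 2, 3, 4, 5.
Σ|m_l| = l(l+1) = 30.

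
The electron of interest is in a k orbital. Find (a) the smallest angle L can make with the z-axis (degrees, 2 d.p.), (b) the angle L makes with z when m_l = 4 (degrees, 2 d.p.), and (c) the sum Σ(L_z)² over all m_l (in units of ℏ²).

θ_min ≈ 20.70°; θ(m_l=4) ≈ 57.69°; Σ(L_z)² = 280 ℏ²

For a k orbital, l = 7.
cos θ_min = 7/√56, so θ_min ≈ 20.70°.
For m_l = 4: cos θ = 4/√56, θ ≈ 57.69°.
Σ m_l² = 280, so Σ(L_z)² = 280 ℏ².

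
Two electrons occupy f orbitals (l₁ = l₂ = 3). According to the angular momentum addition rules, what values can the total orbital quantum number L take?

L = 0, 1, 2, 3, 4, 5, 6

The total orbital quantum number L ranges from |l₁ − l₂| to l₁ + l₂ in integer steps.
L ∈ {0, 1, 2, 3, 4, 5, 6}.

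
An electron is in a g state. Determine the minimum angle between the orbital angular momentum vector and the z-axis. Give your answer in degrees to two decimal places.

For a g orbital, l = 4.
|L| = ℏ√(l(l+1)) = 2√5 ℏ.
The smallest angle corresponds to the largest L_z, i.e. m_l = l = 4, giving L_z = 4ℏ.
cos θ_min = 4/√20, so θ_min ≈ 26.57°.

θ_min ≈ 26.57°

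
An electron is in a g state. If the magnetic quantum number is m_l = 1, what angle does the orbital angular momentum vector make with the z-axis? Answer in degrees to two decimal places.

θ ≈ 77.08°

For a g orbital, l = 4.
|L| = ℏ√(l(l+1)) = 2√5 ℏ.
L_z = m_l ℏ = 1ℏ.
cos θ = L_z/|L| = 1/√20, so θ ≈ 77.08°.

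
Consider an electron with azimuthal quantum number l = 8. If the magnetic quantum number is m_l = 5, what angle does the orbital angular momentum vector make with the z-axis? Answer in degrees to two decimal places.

|L| = ℏ√(l(l+1)) = 6√2 ℏ.
L_z = m_l ℏ = 5ℏ.
cos θ = L_z/|L| = 5/√72, so θ ≈ 53.90°.

θ ≈ 53.90°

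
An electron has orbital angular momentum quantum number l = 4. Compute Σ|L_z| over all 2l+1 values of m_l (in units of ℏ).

m_l runs from −4 to 4, i.e. {-4, -3, -2, -1, 0, 1, 2, 3, 4}.
Σ|m_l| = 2(1+2+…+4) = 20.

Σ|L_z| = 20 ℏ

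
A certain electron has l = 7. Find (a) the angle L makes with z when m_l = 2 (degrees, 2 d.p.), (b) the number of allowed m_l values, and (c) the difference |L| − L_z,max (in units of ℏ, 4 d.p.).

For m_l = 2: cos θ = 2/√56, θ ≈ 74.50°.
There are 2l+1 = 15 values of m_l.
|L| − L_z,max = (2√14 − 7)ℏ ≈ 0.4833ℏ.

θ(m_l=2) ≈ 74.50°; 15 values; |L|−L_z,max ≈ 0.4833ℏ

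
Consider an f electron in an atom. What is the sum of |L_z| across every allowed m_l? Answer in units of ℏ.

An f state has l = 3.
m_l ∈ {-3, -2, -1, 0, 1, 2, 3}.
Σ|m_l| = 2·3(3+1)/2 = 12.

Σ|L_z| = 12 ℏ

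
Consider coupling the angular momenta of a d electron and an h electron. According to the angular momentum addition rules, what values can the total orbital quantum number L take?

Angular momentum addition gives L = |l₁ − l₂|, …, l₁ + l₂.
So L can be 3, 4, 5, 6, 7.

L = 3, 4, 5, 6, 7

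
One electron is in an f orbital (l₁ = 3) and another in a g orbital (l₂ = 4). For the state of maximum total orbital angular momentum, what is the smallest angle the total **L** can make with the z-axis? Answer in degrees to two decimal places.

θ_min ≈ 20.70°

L runs from |3 − 4| = 1 to 3 + 4 = 7.
So L can be 1, 2, 3, 4, 5, 6, 7.
The maximum is L = 7, with |L_tot| = ℏ√(7·8) = 2√14 ℏ.
The minimum angle with z is arccos(7/√56) ≈ 20.70°.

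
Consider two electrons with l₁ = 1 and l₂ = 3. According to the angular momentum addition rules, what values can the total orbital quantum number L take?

L = 2, 3, 4

L runs from |1 − 3| = 2 to 1 + 3 = 4.
Allowed values: L = 2, 3, 4.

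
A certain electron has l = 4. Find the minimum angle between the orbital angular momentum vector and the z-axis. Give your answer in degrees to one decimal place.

|L| = √(l(l+1)) ℏ = 2√5 ℏ.
The smallest angle corresponds to the largest L_z, i.e. m_l = l = 4, giving L_z = 4ℏ.
cos θ_min = 4/√20, so θ_min ≈ 26.6°.

θ_min ≈ 26.6°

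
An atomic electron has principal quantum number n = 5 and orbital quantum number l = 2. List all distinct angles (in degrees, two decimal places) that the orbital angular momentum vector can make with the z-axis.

θ ∈ {35.26°, 65.91°, 90.00°, 114.09°, 144.74°}

|L| = √(l(l+1)) ℏ = √6 ℏ.
cos θ = m_l/√6 for each m_l ∈ {-2, -1, 0, 1, 2}.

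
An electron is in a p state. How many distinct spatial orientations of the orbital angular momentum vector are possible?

3

The letter p corresponds to l = 1.
The number of m_l values is 2l + 1 = 2·1 + 1 = 3.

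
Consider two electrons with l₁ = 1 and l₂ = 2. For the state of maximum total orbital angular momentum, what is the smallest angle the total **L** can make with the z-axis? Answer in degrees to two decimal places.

By the triangle rule, |l₁ − l₂| ≤ L ≤ l₁ + l₂.
So L can be 1, 2, 3.
The maximum is L = 3, with |L_tot| = ℏ√(3·4) = 2√3 ℏ.
The minimum angle with z is arccos(3/√12) ≈ 30.00°.

θ_min ≈ 30.00°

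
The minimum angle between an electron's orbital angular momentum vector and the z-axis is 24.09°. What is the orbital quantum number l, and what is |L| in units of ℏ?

l = 5, |L| = √30 ℏ ≈ 5.477ℏ

cos θ_min = l/√(l(l+1)) = √(l/(l+1)), so l/(l+1) = cos²(24.09°) = 0.8334.
Solving: l = 5.
Then |L| = ℏ√(5·6) = √30 ℏ.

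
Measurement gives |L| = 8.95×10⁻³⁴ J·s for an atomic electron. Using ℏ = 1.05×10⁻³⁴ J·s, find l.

l = 8

|L|/ℏ = (8.95×10⁻³⁴)/(1.05×10⁻³⁴) ≈ 8.524.
(|L|/ℏ)² = l(l+1) ≈ 72.66 ⇒ l = 8.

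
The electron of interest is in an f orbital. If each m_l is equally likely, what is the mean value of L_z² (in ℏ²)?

The letter f corresponds to l = 3.
m_l ∈ {-3, -2, -1, 0, 1, 2, 3}.
⟨L_z²⟩ = ℏ²·(Σ m_l²)/(2l+1) = ℏ²·28/7 = 4ℏ².

⟨L_z²⟩ = 4 ℏ²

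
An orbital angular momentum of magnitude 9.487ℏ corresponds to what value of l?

l = 9

(|L|/ℏ)² = l(l+1) = 90.
The positive root is l = 9.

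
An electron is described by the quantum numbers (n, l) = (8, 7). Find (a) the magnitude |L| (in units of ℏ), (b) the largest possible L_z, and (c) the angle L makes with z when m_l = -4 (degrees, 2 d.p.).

|L| = 2√14 ℏ ≈ 7.483ℏ; L_z,max = 7ℏ; θ(m_l=-4) ≈ 122.31°

|L| = ℏ√(7·8) = 2√14 ℏ ≈ 7.483ℏ.
L_z,max = lℏ = 7ℏ.
For m_l = -4: cos θ = -4/√56, θ ≈ 122.31°.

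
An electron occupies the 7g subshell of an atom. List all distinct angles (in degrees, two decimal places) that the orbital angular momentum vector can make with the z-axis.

The 7g subshell has l = 4.
|L|² = l(l+1)ℏ² = 20ℏ², so |L| = 2√5 ℏ.
cos θ = m_l/√20 for each m_l ∈ {-4, -3, -2, -1, 0, 1, 2, 3, 4}.

θ ∈ {26.57°, 47.87°, 63.43°, 77.08°, 90.00°, 102.92°, 116.57°, 132.13°, 153.43°}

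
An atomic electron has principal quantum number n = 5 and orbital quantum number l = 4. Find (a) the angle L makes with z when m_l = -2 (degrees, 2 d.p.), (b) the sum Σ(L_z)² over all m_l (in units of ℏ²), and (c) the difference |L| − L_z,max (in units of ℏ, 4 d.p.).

For m_l = -2: cos θ = -2/√20, θ ≈ 116.57°.
Σ m_l² = 60, so Σ(L_z)² = 60 ℏ².
|L| − L_z,max = (2√5 − 4)ℏ ≈ 0.4721ℏ.

θ(m_l=-2) ≈ 116.57°; Σ(L_z)² = 60 ℏ²; |L|−L_z,max ≈ 0.4721ℏ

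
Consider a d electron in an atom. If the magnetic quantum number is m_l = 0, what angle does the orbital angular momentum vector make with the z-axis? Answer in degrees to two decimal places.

For a d orbital, l = 2.
|L|² = l(l+1)ℏ² = 6ℏ², so |L| = √6 ℏ.
L_z = m_l ℏ = 0ℏ.
cos θ = L_z/|L| = 0/√6, so θ ≈ 90.00°.

θ ≈ 90.00°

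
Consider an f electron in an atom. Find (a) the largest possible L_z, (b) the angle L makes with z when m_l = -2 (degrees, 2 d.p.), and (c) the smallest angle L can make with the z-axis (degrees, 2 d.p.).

L_z,max = 3ℏ; θ(m_l=-2) ≈ 125.26°; θ_min ≈ 30.00°

An f state has l = 3.
L_z,max = lℏ = 3ℏ.
For m_l = -2: cos θ = -2/√12, θ ≈ 125.26°.
cos θ_min = 3/√12, so θ_min ≈ 30.00°.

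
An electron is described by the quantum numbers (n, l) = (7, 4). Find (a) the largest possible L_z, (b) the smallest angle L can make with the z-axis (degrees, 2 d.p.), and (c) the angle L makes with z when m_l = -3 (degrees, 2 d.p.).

L_z,max = lℏ = 4ℏ.
cos θ_min = 4/√20, so θ_min ≈ 26.57°.
For m_l = -3: cos θ = -3/√20, θ ≈ 132.13°.

L_z,max = 4ℏ; θ_min ≈ 26.57°; θ(m_l=-3) ≈ 132.13°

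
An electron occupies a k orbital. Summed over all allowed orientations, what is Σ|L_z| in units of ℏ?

Σ|L_z| = 56 ℏ

For a k orbital, l = 7.
The allowed m_l values are -7, -6, -5, -4, -3, -2, -1, 0, 1, 2, 3, 4, 5, 6, 7.
Σ|m_l| = 2(1+2+…+7) = 56.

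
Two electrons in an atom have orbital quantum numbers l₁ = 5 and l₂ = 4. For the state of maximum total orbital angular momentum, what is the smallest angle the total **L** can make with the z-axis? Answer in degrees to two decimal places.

θ_min ≈ 18.43°

The total orbital quantum number L ranges from |l₁ − l₂| to l₁ + l₂ in integer steps.
So L can be 1, 2, 3, 4, 5, 6, 7, 8, 9.
The maximum is L = 9, with |L_tot| = ℏ√(9·10) = 3√10 ℏ.
The minimum angle with z is arccos(9/√90) ≈ 18.43°.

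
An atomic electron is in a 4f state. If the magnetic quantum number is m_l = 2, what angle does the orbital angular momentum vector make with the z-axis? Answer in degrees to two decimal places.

The 4f subshell has l = 3.
|L|² = l(l+1)ℏ² = 12ℏ², so |L| = 2√3 ℏ.
L_z = m_l ℏ = 2ℏ.
cos θ = L_z/|L| = 2/√12, so θ ≈ 54.74°.

θ ≈ 54.74°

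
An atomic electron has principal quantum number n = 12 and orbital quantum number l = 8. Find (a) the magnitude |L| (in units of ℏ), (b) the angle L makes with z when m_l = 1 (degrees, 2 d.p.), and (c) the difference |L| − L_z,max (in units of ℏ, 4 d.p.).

|L| = ℏ√(8·9) = 6√2 ℏ ≈ 8.485ℏ.
For m_l = 1: cos θ = 1/√72, θ ≈ 83.23°.
|L| − L_z,max = (6√2 − 8)ℏ ≈ 0.4853ℏ.

|L| = 6√2 ℏ ≈ 8.485ℏ; θ(m_l=1) ≈ 83.23°; |L|−L_z,max ≈ 0.4853ℏ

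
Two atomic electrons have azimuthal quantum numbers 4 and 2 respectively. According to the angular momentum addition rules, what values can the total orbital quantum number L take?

L = 2, 3, 4, 5, 6

By the triangle rule, |l₁ − l₂| ≤ L ≤ l₁ + l₂.
Allowed values: L = 2, 3, 4, 5, 6.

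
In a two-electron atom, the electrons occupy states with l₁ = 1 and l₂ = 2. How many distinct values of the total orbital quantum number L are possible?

3

L runs from |1 − 2| = 1 to 1 + 2 = 3.
Allowed values: L = 1, 2, 3.
That is 3 values.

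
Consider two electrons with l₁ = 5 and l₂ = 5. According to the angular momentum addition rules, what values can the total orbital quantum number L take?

L = 0, 1, 2, 3, 4, 5, 6, 7, 8, 9, 10

Angular momentum addition gives L = |l₁ − l₂|, …, l₁ + l₂.
Allowed values: L = 0, 1, 2, 3, 4, 5, 6, 7, 8, 9, 10.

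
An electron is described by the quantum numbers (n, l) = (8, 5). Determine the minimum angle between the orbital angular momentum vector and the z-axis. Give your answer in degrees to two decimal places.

θ_min ≈ 24.09°

|L| = ℏ√(l(l+1)) = √30 ℏ.
The smallest angle corresponds to the largest L_z, i.e. m_l = l = 5, giving L_z = 5ℏ.
cos θ_min = 5/√30, so θ_min ≈ 24.09°.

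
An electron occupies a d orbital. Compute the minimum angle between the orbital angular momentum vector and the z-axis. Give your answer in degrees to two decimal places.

θ_min ≈ 35.26°

For a d orbital, l = 2.
|L| = √(l(l+1)) ℏ = √6 ℏ.
The smallest angle corresponds to the largest L_z, i.e. m_l = l = 2, giving L_z = 2ℏ.
cos θ_min = 2/√6, so θ_min ≈ 35.26°.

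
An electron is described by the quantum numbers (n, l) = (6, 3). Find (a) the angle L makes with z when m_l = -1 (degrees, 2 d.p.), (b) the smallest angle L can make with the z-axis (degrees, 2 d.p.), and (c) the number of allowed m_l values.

For m_l = -1: cos θ = -1/√12, θ ≈ 106.78°.
cos θ_min = 3/√12, so θ_min ≈ 30.00°.
There are 2l+1 = 7 values of m_l.

θ(m_l=-1) ≈ 106.78°; θ_min ≈ 30.00°; 7 values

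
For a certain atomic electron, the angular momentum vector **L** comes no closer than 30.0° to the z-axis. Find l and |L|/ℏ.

l = 3, |L| = 2√3 ℏ ≈ 3.464ℏ

cos θ_min = l/√(l(l+1)) = √(l/(l+1)), so l/(l+1) = cos²(30.0°) = 0.7500.
Solving: l = 3.
Then |L| = ℏ√(3·4) = 2√3 ℏ.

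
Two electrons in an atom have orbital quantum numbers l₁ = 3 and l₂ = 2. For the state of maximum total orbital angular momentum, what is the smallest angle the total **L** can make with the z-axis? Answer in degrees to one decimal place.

θ_min ≈ 24.1°

By the triangle rule, |l₁ − l₂| ≤ L ≤ l₁ + l₂.
So L can be 1, 2, 3, 4, 5.
The maximum is L = 5, with |L_tot| = ℏ√(5·6) = √30 ℏ.
The minimum angle with z is arccos(5/√30) ≈ 24.1°.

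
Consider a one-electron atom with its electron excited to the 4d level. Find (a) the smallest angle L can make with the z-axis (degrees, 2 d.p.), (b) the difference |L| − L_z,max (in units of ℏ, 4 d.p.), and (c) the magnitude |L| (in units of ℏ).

θ_min ≈ 35.26°; |L|−L_z,max ≈ 0.4495ℏ; |L| = √6 ℏ ≈ 2.449ℏ

The 4d level has l = 2.
cos θ_min = 2/√6, so θ_min ≈ 35.26°.
|L| − L_z,max = (√6 − 2)ℏ ≈ 0.4495ℏ.
|L| = ℏ√(2·3) = √6 ℏ ≈ 2.449ℏ.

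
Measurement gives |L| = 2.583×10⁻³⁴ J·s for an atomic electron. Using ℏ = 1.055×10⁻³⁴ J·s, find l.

l = 2

Dividing by ℏ: |L|/ℏ ≈ 2.448.
Set l(l+1) = 5.99; the integer solution is l = 2.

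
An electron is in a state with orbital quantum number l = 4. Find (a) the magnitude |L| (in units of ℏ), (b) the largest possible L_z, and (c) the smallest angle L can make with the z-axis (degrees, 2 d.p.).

|L| = ℏ√(4·5) = 2√5 ℏ ≈ 4.472ℏ.
L_z,max = lℏ = 4ℏ.
cos θ_min = 4/√20, so θ_min ≈ 26.57°.

|L| = 2√5 ℏ ≈ 4.472ℏ; L_z,max = 4ℏ; θ_min ≈ 26.57°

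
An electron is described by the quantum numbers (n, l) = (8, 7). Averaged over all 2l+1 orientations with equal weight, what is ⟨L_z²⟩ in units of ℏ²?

m_l ∈ {-7, -6, -5, -4, -3, -2, -1, 0, 1, 2, 3, 4, 5, 6, 7}.
⟨L_z²⟩ = ℏ²·l(l+1)/3 = 18.67ℏ².

⟨L_z²⟩ = 18.67 ℏ²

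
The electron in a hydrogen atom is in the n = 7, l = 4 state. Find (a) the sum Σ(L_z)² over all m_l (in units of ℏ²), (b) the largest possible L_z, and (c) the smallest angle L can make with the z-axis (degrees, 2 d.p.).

Σ m_l² = 60, so Σ(L_z)² = 60 ℏ².
L_z,max = lℏ = 4ℏ.
cos θ_min = 4/√20, so θ_min ≈ 26.57°.

Σ(L_z)² = 60 ℏ²; L_z,max = 4ℏ; θ_min ≈ 26.57°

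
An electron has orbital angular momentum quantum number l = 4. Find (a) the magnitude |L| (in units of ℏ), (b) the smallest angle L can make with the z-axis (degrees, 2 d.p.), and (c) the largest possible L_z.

|L| = 2√5 ℏ ≈ 4.472ℏ; θ_min ≈ 26.57°; L_z,max = 4ℏ

|L| = ℏ√(4·5) = 2√5 ℏ ≈ 4.472ℏ.
cos θ_min = 4/√20, so θ_min ≈ 26.57°.
L_z,max = lℏ = 4ℏ.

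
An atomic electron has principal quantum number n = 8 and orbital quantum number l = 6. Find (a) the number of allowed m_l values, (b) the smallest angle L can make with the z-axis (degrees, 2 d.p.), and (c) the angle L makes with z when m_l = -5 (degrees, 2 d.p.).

13 values; θ_min ≈ 22.21°; θ(m_l=-5) ≈ 140.49°

There are 2l+1 = 13 values of m_l.
cos θ_min = 6/√42, so θ_min ≈ 22.21°.
For m_l = -5: cos θ = -5/√42, θ ≈ 140.49°.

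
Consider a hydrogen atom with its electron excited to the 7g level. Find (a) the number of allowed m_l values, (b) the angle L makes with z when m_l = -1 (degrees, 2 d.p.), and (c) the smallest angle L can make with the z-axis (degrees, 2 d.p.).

9 values; θ(m_l=-1) ≈ 102.92°; θ_min ≈ 26.57°

The 7g level has l = 4.
There are 2l+1 = 9 values of m_l.
For m_l = -1: cos θ = -1/√20, θ ≈ 102.92°.
cos θ_min = 4/√20, so θ_min ≈ 26.57°.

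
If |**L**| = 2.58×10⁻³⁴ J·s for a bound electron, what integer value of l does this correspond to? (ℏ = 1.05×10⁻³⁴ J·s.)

Dividing by ℏ: |L|/ℏ ≈ 2.457.
(|L|/ℏ)² = l(l+1) ≈ 6.04 ⇒ l = 2.

l = 2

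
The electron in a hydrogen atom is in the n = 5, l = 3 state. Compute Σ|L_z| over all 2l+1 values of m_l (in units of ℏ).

Σ|L_z| = 12 ℏ

m_l runs from −3 to 3, i.e. {-3, -2, -1, 0, 1, 2, 3}.
Σ|m_l| = 2(1+2+…+3) = 12.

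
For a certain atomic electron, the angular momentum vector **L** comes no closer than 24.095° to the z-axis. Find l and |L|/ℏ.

cos θ_min = l/√(l(l+1)) = √(l/(l+1)), so l/(l+1) = cos²(24.095°) = 0.8333.
Solving: l = 5.
Then |L| = ℏ√(5·6) = √30 ℏ.

l = 5, |L| = √30 ℏ ≈ 5.477ℏ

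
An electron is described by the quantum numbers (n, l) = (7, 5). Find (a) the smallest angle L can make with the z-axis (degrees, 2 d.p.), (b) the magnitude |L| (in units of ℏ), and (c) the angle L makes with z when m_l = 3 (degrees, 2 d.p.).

θ_min ≈ 24.09°; |L| = √30 ℏ ≈ 5.477ℏ; θ(m_l=3) ≈ 56.79°

cos θ_min = 5/√30, so θ_min ≈ 24.09°.
|L| = ℏ√(5·6) = √30 ℏ ≈ 5.477ℏ.
For m_l = 3: cos θ = 3/√30, θ ≈ 56.79°.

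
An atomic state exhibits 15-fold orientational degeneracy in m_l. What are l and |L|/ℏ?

15 = 2l + 1, so l = (15−1)/2 = 7.
|L| = ℏ√(l(l+1)) = ℏ√(7·8) = 2√14 ℏ.

l = 7, |L| = 2√14 ℏ ≈ 7.483ℏ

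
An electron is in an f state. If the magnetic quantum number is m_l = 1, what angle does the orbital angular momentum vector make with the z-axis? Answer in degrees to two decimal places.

θ ≈ 73.22°

An f state has l = 3.
|L|² = l(l+1)ℏ² = 12ℏ², so |L| = 2√3 ℏ.
L_z = m_l ℏ = 1ℏ.
cos θ = L_z/|L| = 1/√12, so θ ≈ 73.22°.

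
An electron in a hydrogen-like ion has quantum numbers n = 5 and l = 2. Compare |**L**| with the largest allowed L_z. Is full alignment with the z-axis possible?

|L| = √6 ℏ ≈ 2.4495ℏ, while L_z,max = lℏ = 2ℏ.
Since |L| > L_z,max, the vector can never point exactly along z; the closest it comes is θ_min = arccos(2/√6) ≈ 35.3°.

No: L_z,max = 2ℏ < |L| = √6 ℏ ≈ 2.449ℏ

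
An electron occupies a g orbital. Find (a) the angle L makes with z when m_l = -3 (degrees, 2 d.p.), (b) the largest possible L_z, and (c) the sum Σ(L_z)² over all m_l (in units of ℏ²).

θ(m_l=-3) ≈ 132.13°; L_z,max = 4ℏ; Σ(L_z)² = 60 ℏ²

The letter g corresponds to l = 4.
For m_l = -3: cos θ = -3/√20, θ ≈ 132.13°.
L_z,max = lℏ = 4ℏ.
Σ m_l² = 60, so Σ(L_z)² = 60 ℏ².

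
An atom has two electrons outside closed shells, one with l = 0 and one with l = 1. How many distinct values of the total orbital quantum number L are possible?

By the triangle rule, |l₁ − l₂| ≤ L ≤ l₁ + l₂.
So L can be 1.
That is 1 value.

1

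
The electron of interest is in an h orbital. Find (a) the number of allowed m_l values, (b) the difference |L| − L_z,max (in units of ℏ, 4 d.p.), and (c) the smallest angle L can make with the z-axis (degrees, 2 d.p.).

For an h orbital, l = 5.
There are 2l+1 = 11 values of m_l.
|L| − L_z,max = (√30 − 5)ℏ ≈ 0.4772ℏ.
cos θ_min = 5/√30, so θ_min ≈ 24.09°.

11 values; |L|−L_z,max ≈ 0.4772ℏ; θ_min ≈ 24.09°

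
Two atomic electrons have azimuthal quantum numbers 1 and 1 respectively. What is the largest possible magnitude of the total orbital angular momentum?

Angular momentum addition gives L = |l₁ − l₂|, …, l₁ + l₂.
L ∈ {0, 1, 2}.
The largest magnitude corresponds to L = 2: |L_tot| = ℏ√(2·3) = √6 ℏ.

|L_tot|_max = √6 ℏ ≈ 2.449ℏ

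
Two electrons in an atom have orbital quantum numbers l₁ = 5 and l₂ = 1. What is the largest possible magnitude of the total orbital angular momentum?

L runs from |5 − 1| = 4 to 5 + 1 = 6.
L ∈ {4, 5, 6}.
The largest magnitude corresponds to L = 6: |L_tot| = ℏ√(6·7) = √42 ℏ.

|L_tot|_max = √42 ℏ ≈ 6.481ℏ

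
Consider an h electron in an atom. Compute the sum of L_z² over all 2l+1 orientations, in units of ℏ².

Σ(L_z)² = 110 ℏ²

For an h orbital, l = 5.
m_l runs from −5 to 5, i.e. {-5, -4, -3, -2, -1, 0, 1, 2, 3, 4, 5}.
Summing m² from −5 to 5: Σ m_l² = 110.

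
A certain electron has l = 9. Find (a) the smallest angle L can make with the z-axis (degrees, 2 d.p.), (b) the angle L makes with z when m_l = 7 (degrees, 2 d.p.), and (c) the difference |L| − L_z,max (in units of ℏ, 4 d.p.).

cos θ_min = 9/√90, so θ_min ≈ 18.43°.
For m_l = 7: cos θ = 7/√90, θ ≈ 42.45°.
|L| − L_z,max = (3√10 − 9)ℏ ≈ 0.4868ℏ.

θ_min ≈ 18.43°; θ(m_l=7) ≈ 42.45°; |L|−L_z,max ≈ 0.4868ℏ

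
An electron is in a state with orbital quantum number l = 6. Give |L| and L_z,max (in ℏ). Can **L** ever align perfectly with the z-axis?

|L| = √42 ℏ ≈ 6.4807ℏ, while L_z,max = lℏ = 6ℏ.
Since |L| > L_z,max, the vector can never point exactly along z; the closest it comes is θ_min = arccos(6/√42) ≈ 22.2°.

No: L_z,max = 6ℏ < |L| = √42 ℏ ≈ 6.481ℏ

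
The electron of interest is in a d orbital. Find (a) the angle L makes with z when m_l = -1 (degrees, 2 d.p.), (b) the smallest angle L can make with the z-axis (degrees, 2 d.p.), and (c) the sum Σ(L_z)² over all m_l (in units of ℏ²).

The letter d corresponds to l = 2.
For m_l = -1: cos θ = -1/√6, θ ≈ 114.09°.
cos θ_min = 2/√6, so θ_min ≈ 35.26°.
Σ m_l² = 10, so Σ(L_z)² = 10 ℏ².

θ(m_l=-1) ≈ 114.09°; θ_min ≈ 35.26°; Σ(L_z)² = 10 ℏ²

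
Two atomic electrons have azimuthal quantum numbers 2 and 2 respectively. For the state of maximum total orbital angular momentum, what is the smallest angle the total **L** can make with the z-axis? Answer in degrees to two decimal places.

θ_min ≈ 26.57°

The total orbital quantum number L ranges from |l₁ − l₂| to l₁ + l₂ in integer steps.
L ∈ {0, 1, 2, 3, 4}.
The maximum is L = 4, with |L_tot| = ℏ√(4·5) = 2√5 ℏ.
The minimum angle with z is arccos(4/√20) ≈ 26.57°.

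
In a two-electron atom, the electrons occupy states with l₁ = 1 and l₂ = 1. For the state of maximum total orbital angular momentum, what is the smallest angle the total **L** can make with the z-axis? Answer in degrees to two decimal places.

Angular momentum addition gives L = |l₁ − l₂|, …, l₁ + l₂.
Allowed values: L = 0, 1, 2.
The maximum is L = 2, with |L_tot| = ℏ√(2·3) = √6 ℏ.
The minimum angle with z is arccos(2/√6) ≈ 35.26°.

θ_min ≈ 35.26°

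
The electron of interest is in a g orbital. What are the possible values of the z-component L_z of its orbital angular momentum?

A g state has l = 4.
L_z = m_l ℏ with m_l ranging from −l to +l in integer steps.
For l = 4: m_l ∈ {-4, -3, -2, -1, 0, 1, 2, 3, 4}.

L_z ∈ {−4ℏ, −3ℏ, −2ℏ, −ℏ, 0, ℏ, 2ℏ, 3ℏ, 4ℏ}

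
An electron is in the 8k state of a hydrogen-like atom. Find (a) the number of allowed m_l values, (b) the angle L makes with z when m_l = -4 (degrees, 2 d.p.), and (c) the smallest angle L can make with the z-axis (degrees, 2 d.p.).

15 values; θ(m_l=-4) ≈ 122.31°; θ_min ≈ 20.70°

The 8k subshell has l = 7.
There are 2l+1 = 15 values of m_l.
For m_l = -4: cos θ = -4/√56, θ ≈ 122.31°.
cos θ_min = 7/√56, so θ_min ≈ 20.70°.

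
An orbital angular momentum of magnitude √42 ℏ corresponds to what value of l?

l = 6

Since |L|² = l(l+1)ℏ², l(l+1) = 42.
Solving: l = 6.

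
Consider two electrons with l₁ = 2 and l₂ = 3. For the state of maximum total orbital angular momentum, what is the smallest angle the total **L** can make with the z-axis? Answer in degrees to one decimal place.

By the triangle rule, |l₁ − l₂| ≤ L ≤ l₁ + l₂.
Allowed values: L = 1, 2, 3, 4, 5.
The maximum is L = 5, with |L_tot| = ℏ√(5·6) = √30 ℏ.
The minimum angle with z is arccos(5/√30) ≈ 24.1°.

θ_min ≈ 24.1°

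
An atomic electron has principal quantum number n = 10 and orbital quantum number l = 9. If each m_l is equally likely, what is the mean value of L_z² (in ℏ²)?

⟨L_z²⟩ = 30 ℏ²

m_l ∈ {-9, -8, -7, -6, -5, -4, -3, -2, -1, 0, 1, 2, 3, 4, 5, 6, 7, 8, 9}.
⟨L_z²⟩ = ℏ²·(Σ m_l²)/(2l+1) = ℏ²·570/19 = 30ℏ².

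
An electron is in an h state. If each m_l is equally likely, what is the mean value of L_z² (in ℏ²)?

⟨L_z²⟩ = 10 ℏ²

An h state has l = 5.
m_l runs from −5 to 5, i.e. {-5, -4, -3, -2, -1, 0, 1, 2, 3, 4, 5}.
⟨L_z²⟩ = ℏ²·(Σ m_l²)/(2l+1) = ℏ²·110/11 = 10ℏ².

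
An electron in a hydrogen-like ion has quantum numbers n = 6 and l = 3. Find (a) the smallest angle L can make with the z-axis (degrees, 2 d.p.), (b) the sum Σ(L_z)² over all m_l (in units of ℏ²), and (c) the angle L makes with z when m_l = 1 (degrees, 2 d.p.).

cos θ_min = 3/√12, so θ_min ≈ 30.00°.
Σ m_l² = 28, so Σ(L_z)² = 28 ℏ².
For m_l = 1: cos θ = 1/√12, θ ≈ 73.22°.

θ_min ≈ 30.00°; Σ(L_z)² = 28 ℏ²; θ(m_l=1) ≈ 73.22°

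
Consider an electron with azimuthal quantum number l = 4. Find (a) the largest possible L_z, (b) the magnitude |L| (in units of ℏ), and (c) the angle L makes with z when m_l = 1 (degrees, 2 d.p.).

L_z,max = lℏ = 4ℏ.
|L| = ℏ√(4·5) = 2√5 ℏ ≈ 4.472ℏ.
For m_l = 1: cos θ = 1/√20, θ ≈ 77.08°.

L_z,max = 4ℏ; |L| = 2√5 ℏ ≈ 4.472ℏ; θ(m_l=1) ≈ 77.08°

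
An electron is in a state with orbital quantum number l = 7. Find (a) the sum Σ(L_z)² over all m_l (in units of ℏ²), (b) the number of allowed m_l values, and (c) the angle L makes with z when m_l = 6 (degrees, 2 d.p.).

Σ m_l² = 280, so Σ(L_z)² = 280 ℏ².
There are 2l+1 = 15 values of m_l.
For m_l = 6: cos θ = 6/√56, θ ≈ 36.70°.

Σ(L_z)² = 280 ℏ²; 15 values; θ(m_l=6) ≈ 36.70°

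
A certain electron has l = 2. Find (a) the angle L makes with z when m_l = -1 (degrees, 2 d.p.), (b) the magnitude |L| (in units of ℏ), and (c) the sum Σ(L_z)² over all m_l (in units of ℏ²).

θ(m_l=-1) ≈ 114.09°; |L| = √6 ℏ ≈ 2.449ℏ; Σ(L_z)² = 10 ℏ²

For m_l = -1: cos θ = -1/√6, θ ≈ 114.09°.
|L| = ℏ√(2·3) = √6 ℏ ≈ 2.449ℏ.
Σ m_l² = 10, so Σ(L_z)² = 10 ℏ².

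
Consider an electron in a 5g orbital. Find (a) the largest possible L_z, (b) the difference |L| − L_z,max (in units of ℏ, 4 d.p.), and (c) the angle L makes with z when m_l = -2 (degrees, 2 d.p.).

For 5g, l = 4.
L_z,max = lℏ = 4ℏ.
|L| − L_z,max = (2√5 − 4)ℏ ≈ 0.4721ℏ.
For m_l = -2: cos θ = -2/√20, θ ≈ 116.57°.

L_z,max = 4ℏ; |L|−L_z,max ≈ 0.4721ℏ; θ(m_l=-2) ≈ 116.57°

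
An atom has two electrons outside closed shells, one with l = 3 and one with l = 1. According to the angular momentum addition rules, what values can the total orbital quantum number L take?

L = 2, 3, 4

By the triangle rule, |l₁ − l₂| ≤ L ≤ l₁ + l₂.
L ∈ {2, 3, 4}.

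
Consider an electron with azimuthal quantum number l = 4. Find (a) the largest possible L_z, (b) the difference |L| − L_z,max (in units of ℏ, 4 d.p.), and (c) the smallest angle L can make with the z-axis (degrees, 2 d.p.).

L_z,max = lℏ = 4ℏ.
|L| − L_z,max = (2√5 − 4)ℏ ≈ 0.4721ℏ.
cos θ_min = 4/√20, so θ_min ≈ 26.57°.

L_z,max = 4ℏ; |L|−L_z,max ≈ 0.4721ℏ; θ_min ≈ 26.57°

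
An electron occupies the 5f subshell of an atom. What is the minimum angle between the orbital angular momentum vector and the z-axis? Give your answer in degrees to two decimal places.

θ_min ≈ 30.00°

For 5f, l = 3.
|L| = ℏ√(l(l+1)) = 2√3 ℏ.
The smallest angle corresponds to the largest L_z, i.e. m_l = l = 3, giving L_z = 3ℏ.
cos θ_min = 3/√12, so θ_min ≈ 30.00°.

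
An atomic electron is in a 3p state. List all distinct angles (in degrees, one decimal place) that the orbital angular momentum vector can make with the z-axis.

θ ∈ {45.0°, 90.0°, 135.0°}

For 3p, l = 1.
|L| = ℏ√(l(l+1)) = √2 ℏ.
cos θ = m_l/√2 for each m_l ∈ {-1, 0, 1}.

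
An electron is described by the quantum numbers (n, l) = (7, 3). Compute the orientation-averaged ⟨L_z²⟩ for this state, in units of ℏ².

⟨L_z²⟩ = 4 ℏ²

m_l runs from −3 to 3, i.e. {-3, -2, -1, 0, 1, 2, 3}.
⟨L_z²⟩ = ℏ²·(Σ m_l²)/(2l+1) = ℏ²·28/7 = 4ℏ².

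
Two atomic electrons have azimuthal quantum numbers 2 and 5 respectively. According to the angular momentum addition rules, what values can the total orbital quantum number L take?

L = 3, 4, 5, 6, 7

L runs from |2 − 5| = 3 to 2 + 5 = 7.
L ∈ {3, 4, 5, 6, 7}.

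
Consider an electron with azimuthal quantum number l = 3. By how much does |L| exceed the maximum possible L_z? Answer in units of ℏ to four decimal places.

|L| = 2√3 ℏ ≈ 3.4641ℏ, while L_z,max = lℏ = 3ℏ.
The difference is (2√3 − 3)ℏ ≈ 0.4641ℏ.

|L| − L_z,max ≈ 0.4641ℏ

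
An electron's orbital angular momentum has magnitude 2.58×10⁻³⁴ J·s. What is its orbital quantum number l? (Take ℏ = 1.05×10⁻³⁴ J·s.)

In units of ℏ, |L| ≈ 2.457.
l(l+1) ≈ 2.457² ≈ 6.04, so l = 2.

l = 2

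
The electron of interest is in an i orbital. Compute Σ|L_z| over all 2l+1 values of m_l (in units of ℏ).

For an i orbital, l = 6.
The allowed m_l values are -6, -5, -4, -3, -2, -1, 0, 1, 2, 3, 4, 5, 6.
Σ|m_l| = l(l+1) = 42.

Σ|L_z| = 42 ℏ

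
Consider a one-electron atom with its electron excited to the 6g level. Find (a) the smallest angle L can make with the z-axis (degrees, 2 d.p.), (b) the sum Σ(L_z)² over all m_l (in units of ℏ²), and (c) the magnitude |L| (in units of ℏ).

θ_min ≈ 26.57°; Σ(L_z)² = 60 ℏ²; |L| = 2√5 ℏ ≈ 4.472ℏ

The 6g level has l = 4.
cos θ_min = 4/√20, so θ_min ≈ 26.57°.
Σ m_l² = 60, so Σ(L_z)² = 60 ℏ².
|L| = ℏ√(4·5) = 2√5 ℏ ≈ 4.472ℏ.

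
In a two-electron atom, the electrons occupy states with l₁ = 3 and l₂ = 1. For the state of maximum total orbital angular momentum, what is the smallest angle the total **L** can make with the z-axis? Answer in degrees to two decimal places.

θ_min ≈ 26.57°

By the triangle rule, |l₁ − l₂| ≤ L ≤ l₁ + l₂.
L ∈ {2, 3, 4}.
The maximum is L = 4, with |L_tot| = ℏ√(4·5) = 2√5 ℏ.
The minimum angle with z is arccos(4/√20) ≈ 26.57°.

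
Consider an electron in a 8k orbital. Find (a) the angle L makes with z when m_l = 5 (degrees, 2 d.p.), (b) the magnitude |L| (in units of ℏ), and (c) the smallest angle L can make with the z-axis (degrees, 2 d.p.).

θ(m_l=5) ≈ 48.08°; |L| = 2√14 ℏ ≈ 7.483ℏ; θ_min ≈ 20.70°

For 8k, l = 7.
For m_l = 5: cos θ = 5/√56, θ ≈ 48.08°.
|L| = ℏ√(7·8) = 2√14 ℏ ≈ 7.483ℏ.
cos θ_min = 7/√56, so θ_min ≈ 20.70°.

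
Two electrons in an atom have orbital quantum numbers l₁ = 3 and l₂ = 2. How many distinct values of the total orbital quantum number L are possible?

By the triangle rule, |l₁ − l₂| ≤ L ≤ l₁ + l₂.
L ∈ {1, 2, 3, 4, 5}.
That is 5 values.

5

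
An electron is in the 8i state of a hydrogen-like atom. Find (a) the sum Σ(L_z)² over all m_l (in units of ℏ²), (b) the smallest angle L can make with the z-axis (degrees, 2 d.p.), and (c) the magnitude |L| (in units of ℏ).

Σ(L_z)² = 182 ℏ²; θ_min ≈ 22.21°; |L| = √42 ℏ ≈ 6.481ℏ

For 8i, l = 6.
Σ m_l² = 182, so Σ(L_z)² = 182 ℏ².
cos θ_min = 6/√42, so θ_min ≈ 22.21°.
|L| = ℏ√(6·7) = √42 ℏ ≈ 6.481ℏ.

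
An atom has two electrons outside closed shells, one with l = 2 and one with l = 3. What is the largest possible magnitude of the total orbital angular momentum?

Angular momentum addition gives L = |l₁ − l₂|, …, l₁ + l₂.
L ∈ {1, 2, 3, 4, 5}.
The largest magnitude corresponds to L = 5: |L_tot| = ℏ√(5·6) = √30 ℏ.

|L_tot|_max = √30 ℏ ≈ 5.477ℏ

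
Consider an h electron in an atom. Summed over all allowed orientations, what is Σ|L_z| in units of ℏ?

Σ|L_z| = 30 ℏ

H corresponds to l = 5.
m_l ∈ {-5, -4, -3, -2, -1, 0, 1, 2, 3, 4, 5}.
Σ|m_l| = 2·5(5+1)/2 = 30.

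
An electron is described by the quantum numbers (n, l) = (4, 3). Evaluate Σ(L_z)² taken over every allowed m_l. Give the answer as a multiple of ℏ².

m_l runs from −3 to 3, i.e. {-3, -2, -1, 0, 1, 2, 3}.
Summing m² from −3 to 3: Σ m_l² = 28.

Σ(L_z)² = 28 ℏ²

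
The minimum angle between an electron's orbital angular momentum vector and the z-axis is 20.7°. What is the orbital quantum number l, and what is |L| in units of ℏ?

cos θ_min = l/√(l(l+1)) = √(l/(l+1)), so l/(l+1) = cos²(20.7°) = 0.8751.
Solving: l = 7.
Then |L| = ℏ√(7·8) = 2√14 ℏ.

l = 7, |L| = 2√14 ℏ ≈ 7.483ℏ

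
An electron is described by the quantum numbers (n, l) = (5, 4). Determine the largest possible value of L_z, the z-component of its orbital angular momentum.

L_z,max = 4ℏ

L_z = m_l ℏ with m_l ∈ {−4, …, 4}; the maximum is m_l = 4.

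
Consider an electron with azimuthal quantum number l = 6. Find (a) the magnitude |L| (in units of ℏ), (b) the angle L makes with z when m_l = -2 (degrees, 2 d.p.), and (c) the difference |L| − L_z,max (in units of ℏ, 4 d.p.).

|L| = ℏ√(6·7) = √42 ℏ ≈ 6.481ℏ.
For m_l = -2: cos θ = -2/√42, θ ≈ 107.98°.
|L| − L_z,max = (√42 − 6)ℏ ≈ 0.4807ℏ.

|L| = √42 ℏ ≈ 6.481ℏ; θ(m_l=-2) ≈ 107.98°; |L|−L_z,max ≈ 0.4807ℏ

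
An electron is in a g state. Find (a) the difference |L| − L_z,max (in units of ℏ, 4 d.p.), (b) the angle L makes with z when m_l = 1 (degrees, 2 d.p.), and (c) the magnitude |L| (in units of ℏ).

|L|−L_z,max ≈ 0.4721ℏ; θ(m_l=1) ≈ 77.08°; |L| = 2√5 ℏ ≈ 4.472ℏ

For a g orbital, l = 4.
|L| − L_z,max = (2√5 − 4)ℏ ≈ 0.4721ℏ.
For m_l = 1: cos θ = 1/√20, θ ≈ 77.08°.
|L| = ℏ√(4·5) = 2√5 ℏ ≈ 4.472ℏ.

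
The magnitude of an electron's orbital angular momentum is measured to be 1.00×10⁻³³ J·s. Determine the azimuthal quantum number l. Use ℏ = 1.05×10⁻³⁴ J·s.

|L|/ℏ = (1.00×10⁻³³)/(1.05×10⁻³⁴) ≈ 9.524.
l(l+1) ≈ 9.524² ≈ 90.70, so l = 9.

l = 9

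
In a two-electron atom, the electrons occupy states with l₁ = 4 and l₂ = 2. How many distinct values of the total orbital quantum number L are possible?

5

L runs from |4 − 2| = 2 to 4 + 2 = 6.
So L can be 2, 3, 4, 5, 6.
That is 5 values.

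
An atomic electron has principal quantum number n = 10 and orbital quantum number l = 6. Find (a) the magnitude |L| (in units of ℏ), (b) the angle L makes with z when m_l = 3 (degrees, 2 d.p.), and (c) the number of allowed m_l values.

|L| = ℏ√(6·7) = √42 ℏ ≈ 6.481ℏ.
For m_l = 3: cos θ = 3/√42, θ ≈ 62.42°.
There are 2l+1 = 13 values of m_l.

|L| = √42 ℏ ≈ 6.481ℏ; θ(m_l=3) ≈ 62.42°; 13 values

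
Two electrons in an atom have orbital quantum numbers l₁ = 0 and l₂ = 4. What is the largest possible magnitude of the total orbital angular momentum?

By the triangle rule, |l₁ − l₂| ≤ L ≤ l₁ + l₂.
So L can be 4.
The largest magnitude corresponds to L = 4: |L_tot| = ℏ√(4·5) = 2√5 ℏ.

|L_tot|_max = 2√5 ℏ ≈ 4.472ℏ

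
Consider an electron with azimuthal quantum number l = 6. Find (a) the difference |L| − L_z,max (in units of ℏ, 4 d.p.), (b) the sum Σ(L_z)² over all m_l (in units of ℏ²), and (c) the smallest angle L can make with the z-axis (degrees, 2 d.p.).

|L| − L_z,max = (√42 − 6)ℏ ≈ 0.4807ℏ.
Σ m_l² = 182, so Σ(L_z)² = 182 ℏ².
cos θ_min = 6/√42, so θ_min ≈ 22.21°.

|L|−L_z,max ≈ 0.4807ℏ; Σ(L_z)² = 182 ℏ²; θ_min ≈ 22.21°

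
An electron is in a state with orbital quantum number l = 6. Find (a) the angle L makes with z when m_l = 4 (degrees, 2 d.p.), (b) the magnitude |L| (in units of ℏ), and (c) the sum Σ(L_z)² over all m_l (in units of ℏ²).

θ(m_l=4) ≈ 51.89°; |L| = √42 ℏ ≈ 6.481ℏ; Σ(L_z)² = 182 ℏ²

For m_l = 4: cos θ = 4/√42, θ ≈ 51.89°.
|L| = ℏ√(6·7) = √42 ℏ ≈ 6.481ℏ.
Σ m_l² = 182, so Σ(L_z)² = 182 ℏ².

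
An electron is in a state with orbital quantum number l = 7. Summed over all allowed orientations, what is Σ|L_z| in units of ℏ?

Σ|L_z| = 56 ℏ

m_l ∈ {-7, -6, -5, -4, -3, -2, -1, 0, 1, 2, 3, 4, 5, 6, 7}.
Σ|m_l| = l(l+1) = 56.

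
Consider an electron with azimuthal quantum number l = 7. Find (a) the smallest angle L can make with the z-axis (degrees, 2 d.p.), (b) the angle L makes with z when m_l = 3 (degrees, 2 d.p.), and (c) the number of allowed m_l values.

θ_min ≈ 20.70°; θ(m_l=3) ≈ 66.37°; 15 values

cos θ_min = 7/√56, so θ_min ≈ 20.70°.
For m_l = 3: cos θ = 3/√56, θ ≈ 66.37°.
There are 2l+1 = 15 values of m_l.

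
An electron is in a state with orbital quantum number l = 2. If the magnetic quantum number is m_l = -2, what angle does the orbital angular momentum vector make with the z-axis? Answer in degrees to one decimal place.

θ ≈ 144.7°

|L|² = l(l+1)ℏ² = 6ℏ², so |L| = √6 ℏ.
L_z = m_l ℏ = −2ℏ.
cos θ = L_z/|L| = -2/√6, so θ ≈ 144.7°.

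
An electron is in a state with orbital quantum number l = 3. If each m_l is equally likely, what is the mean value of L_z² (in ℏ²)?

m_l ∈ {-3, -2, -1, 0, 1, 2, 3}.
⟨L_z²⟩ = ℏ²·l(l+1)/3 = 4ℏ².

⟨L_z²⟩ = 4 ℏ²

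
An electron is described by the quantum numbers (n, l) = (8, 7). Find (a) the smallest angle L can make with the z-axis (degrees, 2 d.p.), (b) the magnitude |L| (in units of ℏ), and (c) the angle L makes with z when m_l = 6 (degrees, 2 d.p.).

θ_min ≈ 20.70°; |L| = 2√14 ℏ ≈ 7.483ℏ; θ(m_l=6) ≈ 36.70°

cos θ_min = 7/√56, so θ_min ≈ 20.70°.
|L| = ℏ√(7·8) = 2√14 ℏ ≈ 7.483ℏ.
For m_l = 6: cos θ = 6/√56, θ ≈ 36.70°.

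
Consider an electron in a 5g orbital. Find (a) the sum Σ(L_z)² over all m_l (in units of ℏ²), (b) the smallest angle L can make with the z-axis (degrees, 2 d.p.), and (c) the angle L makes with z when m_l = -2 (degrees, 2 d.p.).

The 5g subshell has l = 4.
Σ m_l² = 60, so Σ(L_z)² = 60 ℏ².
cos θ_min = 4/√20, so θ_min ≈ 26.57°.
For m_l = -2: cos θ = -2/√20, θ ≈ 116.57°.

Σ(L_z)² = 60 ℏ²; θ_min ≈ 26.57°; θ(m_l=-2) ≈ 116.57°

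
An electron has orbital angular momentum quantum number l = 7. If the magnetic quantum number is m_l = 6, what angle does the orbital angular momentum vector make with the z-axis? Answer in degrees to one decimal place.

θ ≈ 36.7°

|L| = ℏ√(l(l+1)) = 2√14 ℏ.
L_z = m_l ℏ = 6ℏ.
cos θ = L_z/|L| = 6/√56, so θ ≈ 36.7°.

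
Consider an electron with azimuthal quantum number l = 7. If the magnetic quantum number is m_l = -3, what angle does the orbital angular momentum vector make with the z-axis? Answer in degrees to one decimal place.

|L| = ℏ√(l(l+1)) = 2√14 ℏ.
L_z = m_l ℏ = −3ℏ.
cos θ = L_z/|L| = -3/√56, so θ ≈ 113.6°.

θ ≈ 113.6°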